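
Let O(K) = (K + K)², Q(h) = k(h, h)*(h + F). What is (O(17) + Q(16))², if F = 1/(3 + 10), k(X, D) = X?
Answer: 337530384/169 ≈ 1.9972e+6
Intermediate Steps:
F = 1/13 ≈ 0.076923
Q(h) = h*(1/13 + h) (Q(h) = h*(h + 1/13) = h*(1/13 + h))
O(K) = 4*K² (O(K) = (2*K)² = 4*K²)
(O(17) + Q(16))² = (4*17² + 16*(1/13 + 16))² = (4*289 + 16*(209/13))² = (1156 + 3344/13)² = (18372/13)² = 337530384/169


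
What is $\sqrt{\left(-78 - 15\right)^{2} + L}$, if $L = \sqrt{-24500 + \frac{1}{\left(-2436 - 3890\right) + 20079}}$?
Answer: $\frac{\sqrt{1635915182841 + 13753 i \sqrt{4634052706747}}}{13753} \approx 93.004 + 0.8415 i$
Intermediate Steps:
$L = \frac{i \sqrt{4634052706747}}{13753}$ ($L = \sqrt{-24500 + \frac{1}{\left(-2436 - 3890\right) + 20079}} = \sqrt{-24500 + \frac{1}{-6326 + 20079}} = \sqrt{-24500 + \frac{1}{13753}} = \sqrt{- \frac{336948499}{13753}} = \frac{i \sqrt{4634052706747}}{13753} \approx 156.52 i$)
$\sqrt{\left(-78 - 15\right)^{2} + L} = \sqrt{\left(-78 - 15\right)^{2} + \frac{i \sqrt{4634052706747}}{13753}} = \sqrt{\left(-93\right)^{2} + \frac{i \sqrt{4634052706747}}{13753}} = \sqrt{8649 + \frac{i \sqrt{4634052706747}}{13753}}$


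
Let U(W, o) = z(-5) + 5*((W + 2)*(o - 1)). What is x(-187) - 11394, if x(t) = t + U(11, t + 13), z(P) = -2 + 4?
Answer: -22954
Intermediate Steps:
z(P) = 2
U(W, o) = 2 + 5*(-1 + o)*(2 + W) (U(W, o) = 2 + 5*((W + 2)*(o - 1)) = 2 + 5*((2 + W)*(-1 + o)) = 2 + 5*((-1 + o)*(2 + W)) = 2 + 5*(-1 + o)*(2 + W))
x(t) = 782 + 66*t (x(t) = t + (-8 - 5*11 + 10*(t + 13) + 5*11*(t + 13)) = t + (-8 - 55 + 10*(13 + t) + 5*11*(13 + t)) = t + (-8 - 55 + (130 + 10*t) + (715 + 55*t)) = t + (782 + 65*t) = 782 + 66*t)
x(-187) - 11394 = (782 + 66*(-187)) - 11394 = (782 - 12342) - 11394 = -11560 - 11394 = -22954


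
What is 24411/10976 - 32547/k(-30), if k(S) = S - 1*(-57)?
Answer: -118858925/98784 ≈ -1203.2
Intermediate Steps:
k(S) = 57 + S (k(S) = S + 57 = 57 + S)
24411/10976 - 32547/k(-30) = 24411/10976 - 32547/(57 - 30) = 24411*(1/10976) - 32547/27 = 24411/10976 - 32547*1/27 = 24411/10976 - 10849/9 = -118858925/98784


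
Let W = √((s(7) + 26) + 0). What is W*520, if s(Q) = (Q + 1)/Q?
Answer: 520*√1330/7 ≈ 2709.1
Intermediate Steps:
s(Q) = (1 + Q)/Q
W = √1330/7 (W = √(((1 + 7)/7 + 26) + 0) = √(((⅐)*8 + 26) + 0) = √((8/7 + 26) + 0) = √(190/7 + 0) = √(190/7) = √1330/7 ≈ 5.2099)
W*520 = (√1330/7)*520 = 520*√1330/7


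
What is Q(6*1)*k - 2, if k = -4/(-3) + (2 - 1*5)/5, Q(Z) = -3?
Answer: -21/5 ≈ -4.2000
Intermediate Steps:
k = 11/15 (k = -4*(-⅓) + (2 - 5)*(⅕) = 4/3 - 3*⅕ = 4/3 - ⅗ = 11/15 ≈ 0.73333)
Q(6*1)*k - 2 = -3*11/15 - 2 = -11/5 - 2 = -21/5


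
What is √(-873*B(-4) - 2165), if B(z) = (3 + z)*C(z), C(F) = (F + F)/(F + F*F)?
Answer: I*√2747 ≈ 52.412*I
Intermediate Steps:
C(F) = 2*F/(F + F²) (C(F) = (2*F)/(F + F²) = 2*F/(F + F²))
B(z) = 2*(3 + z)/(1 + z) (B(z) = (3 + z)*(2/(1 + z)) = 2*(3 + z)/(1 + z))
√(-873*B(-4) - 2165) = √(-1746*(3 - 4)/(1 - 4) - 2165) = √(-1746*(-1)/(-3) - 2165) = √(-1746*(-1)*(-1)/3 - 2165) = √(-873*⅔ - 2165) = √(-582 - 2165) = √(-2747) = I*√2747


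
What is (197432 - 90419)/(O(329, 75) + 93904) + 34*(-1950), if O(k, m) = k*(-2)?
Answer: -2060700929/31082 ≈ -66299.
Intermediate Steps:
O(k, m) = -2*k
(197432 - 90419)/(O(329, 75) + 93904) + 34*(-1950) = (197432 - 90419)/(-2*329 + 93904) + 34*(-1950) = 107013/(-658 + 93904) - 66300 = 107013/93246 - 66300 = 107013*(1/93246) - 66300 = 35671/31082 - 66300 = -2060700929/31082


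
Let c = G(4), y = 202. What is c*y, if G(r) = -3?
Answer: -606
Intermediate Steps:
c = -3
c*y = -3*202 = -606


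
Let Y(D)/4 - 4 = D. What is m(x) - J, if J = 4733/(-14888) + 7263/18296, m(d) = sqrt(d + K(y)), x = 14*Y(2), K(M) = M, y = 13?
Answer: -336509/4256107 + sqrt(349) ≈ 18.602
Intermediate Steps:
Y(D) = 16 + 4*D
x = 336 (x = 14*(16 + 4*2) = 14*(16 + 8) = 14*24 = 336)
m(d) = sqrt(13 + d) (m(d) = sqrt(d + 13) = sqrt(13 + d))
J = 336509/4256107 (J = 4733*(-1/14888) + 7263*(1/18296) = -4733/14888 + 7263/18296 = 336509/4256107 ≈ 0.079065)
m(x) - J = sqrt(13 + 336) - 1*336509/4256107 = sqrt(349) - 336509/4256107 = -336509/4256107 + sqrt(349)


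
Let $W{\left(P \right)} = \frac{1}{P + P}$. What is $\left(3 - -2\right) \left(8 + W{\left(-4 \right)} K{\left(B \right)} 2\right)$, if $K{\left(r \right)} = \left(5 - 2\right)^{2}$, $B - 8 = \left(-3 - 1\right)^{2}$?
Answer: $\frac{115}{4} \approx 28.75$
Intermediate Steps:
$B = 24$ ($B = 8 + \left(-3 - 1\right)^{2} = 8 + \left(-4\right)^{2} = 8 + 16 = 24$)
$K{\left(r \right)} = 9$ ($K{\left(r \right)} = 3^{2} = 9$)
$W{\left(P \right)} = \frac{1}{2 P}$
$\left(3 - -2\right) \left(8 + W{\left(-4 \right)} K{\left(B \right)} 2\right) = \left(3 - -2\right) \left(8 + \frac{1}{2 \left(-4\right)} 9 \cdot 2\right) = \left(3 + 2\right) \left(8 + \frac{1}{2} \left(- \frac{1}{4}\right) 9 \cdot 2\right) = 5 \left(8 + \left(- \frac{1}{8}\right) 9 \cdot 2\right) = 5 \left(8 - \frac{9}{4}\right) = 5 \cdot \frac{23}{4} = \frac{115}{4}$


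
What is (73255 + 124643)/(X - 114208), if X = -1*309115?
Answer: -197898/423323 ≈ -0.46749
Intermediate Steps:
X = -309115
(73255 + 124643)/(X - 114208) = (73255 + 124643)/(-309115 - 114208) = 197898/(-423323) = 197898*(-1/423323) = -197898/423323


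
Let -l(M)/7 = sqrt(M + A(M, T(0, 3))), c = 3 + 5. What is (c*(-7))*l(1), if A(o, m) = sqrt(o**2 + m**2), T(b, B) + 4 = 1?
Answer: 392*sqrt(1 + sqrt(10)) ≈ 799.75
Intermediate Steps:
c = 8
T(b, B) = -3 (T(b, B) = -4 + 1 = -3)
A(o, m) = sqrt(m**2 + o**2)
l(M) = -7*sqrt(M + sqrt(9 + M**2)) (l(M) = -7*sqrt(M + sqrt((-3)**2 + M**2)) = -7*sqrt(M + sqrt(9 + M**2)))
(c*(-7))*l(1) = (8*(-7))*(-7*sqrt(1 + sqrt(9 + 1**2))) = -(-392)*sqrt(1 + sqrt(9 + 1)) = -(-392)*sqrt(1 + sqrt(10)) = 392*sqrt(1 + sqrt(10))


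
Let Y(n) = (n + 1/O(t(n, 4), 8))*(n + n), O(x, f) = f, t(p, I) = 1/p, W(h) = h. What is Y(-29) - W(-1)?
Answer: 6703/4 ≈ 1675.8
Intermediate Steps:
Y(n) = 2*n*(⅛ + n) (Y(n) = (n + 1/8)*(n + n) = (n + ⅛)*(2*n) = (⅛ + n)*(2*n) = 2*n*(⅛ + n))
Y(-29) - W(-1) = (¼)*(-29)*(1 + 8*(-29)) - 1*(-1) = (¼)*(-29)*(1 - 232) + 1 = (¼)*(-29)*(-231) + 1 = 6699/4 + 1 = 6703/4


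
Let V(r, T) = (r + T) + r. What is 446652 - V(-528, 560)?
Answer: 447148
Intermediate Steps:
V(r, T) = T + 2*r (V(r, T) = (T + r) + r = T + 2*r)
446652 - V(-528, 560) = 446652 - (560 + 2*(-528)) = 446652 - (560 - 1056) = 446652 - 1*(-496) = 446652 + 496 = 447148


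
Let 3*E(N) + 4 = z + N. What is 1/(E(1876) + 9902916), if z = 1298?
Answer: 3/29711918 ≈ 1.0097e-7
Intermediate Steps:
E(N) = 1294/3 + N/3 (E(N) = -4/3 + (1298 + N)/3 = -4/3 + (1298/3 + N/3) = 1294/3 + N/3)
1/(E(1876) + 9902916) = 1/((1294/3 + (⅓)*1876) + 9902916) = 1/((1294/3 + 1876/3) + 9902916) = 1/(3170/3 + 9902916) = 1/(29711918/3) = 3/29711918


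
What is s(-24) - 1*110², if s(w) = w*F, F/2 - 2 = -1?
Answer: -12148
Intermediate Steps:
F = 2 (F = 4 + 2*(-1) = 4 - 2 = 2)
s(w) = 2*w (s(w) = w*2 = 2*w)
s(-24) - 1*110² = 2*(-24) - 1*110² = -48 - 1*12100 = -48 - 12100 = -12148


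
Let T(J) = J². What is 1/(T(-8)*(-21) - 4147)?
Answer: -1/5491 ≈ -0.00018212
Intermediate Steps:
1/(T(-8)*(-21) - 4147) = 1/((-8)²*(-21) - 4147) = 1/(64*(-21) - 4147) = 1/(-1344 - 4147) = 1/(-5491) = -1/5491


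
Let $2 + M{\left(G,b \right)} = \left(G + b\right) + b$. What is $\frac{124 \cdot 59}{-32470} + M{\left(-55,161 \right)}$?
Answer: $\frac{4298617}{16235} \approx 264.77$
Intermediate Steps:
$M{\left(G,b \right)} = -2 + G + 2 b$ ($M{\left(G,b \right)} = -2 + \left(\left(G + b\right) + b\right) = -2 + \left(G + 2 b\right) = -2 + G + 2 b$)
$\frac{124 \cdot 59}{-32470} + M{\left(-55,161 \right)} = \frac{124 \cdot 59}{-32470} - -265 = 7316 \left(- \frac{1}{32470}\right) - -265 = - \frac{3658}{16235} + 265 = \frac{4298617}{16235}$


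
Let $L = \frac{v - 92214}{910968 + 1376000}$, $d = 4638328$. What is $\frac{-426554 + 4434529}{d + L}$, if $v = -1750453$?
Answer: $\frac{9166110569800}{10607705866837} \approx 0.8641$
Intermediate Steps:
$L = - \frac{1842667}{2286968}$ ($L = \frac{-1750453 - 92214}{910968 + 1376000} = - \frac{1842667}{2286968} \approx -0.80573$)
$\frac{-426554 + 4434529}{d + L} = \frac{-426554 + 4434529}{4638328 - \frac{1842667}{2286968}} = \frac{4007975}{\frac{10607705866837}{2286968}} = 4007975 \cdot \frac{2286968}{10607705866837} = \frac{9166110569800}{10607705866837}$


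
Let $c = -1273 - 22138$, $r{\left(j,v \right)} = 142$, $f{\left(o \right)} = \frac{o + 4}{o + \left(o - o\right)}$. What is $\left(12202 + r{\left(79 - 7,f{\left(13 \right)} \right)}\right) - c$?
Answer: $35755$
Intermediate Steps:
$f{\left(o \right)} = \frac{4 + o}{o}$ ($f{\left(o \right)} = \frac{4 + o}{o + 0} = \frac{4 + o}{o}$)
$c = -23411$
$\left(12202 + r{\left(79 - 7,f{\left(13 \right)} \right)}\right) - c = \left(12202 + 142\right) - -23411 = 12344 + 23411 = 35755$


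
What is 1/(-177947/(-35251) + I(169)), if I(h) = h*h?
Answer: 35251/1006981758 ≈ 3.5007e-5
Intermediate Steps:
I(h) = h²
1/(-177947/(-35251) + I(169)) = 1/(-177947/(-35251) + 169²) = 1/(-177947*(-1/35251) + 28561) = 1/(177947/35251 + 28561) = 1/(1006981758/35251) = 35251/1006981758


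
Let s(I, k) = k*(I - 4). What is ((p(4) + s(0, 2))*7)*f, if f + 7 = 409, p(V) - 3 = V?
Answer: -2814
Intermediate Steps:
s(I, k) = k*(-4 + I)
p(V) = 3 + V
f = 402 (f = -7 + 409 = 402)
((p(4) + s(0, 2))*7)*f = (((3 + 4) + 2*(-4 + 0))*7)*402 = ((7 + 2*(-4))*7)*402 = ((7 - 8)*7)*402 = -1*7*402 = -7*402 = -2814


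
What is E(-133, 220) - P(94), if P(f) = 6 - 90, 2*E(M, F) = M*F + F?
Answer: -14436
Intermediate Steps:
E(M, F) = F/2 + F*M/2 (E(M, F) = (M*F + F)/2 = (F*M + F)/2 = (F + F*M)/2 = F/2 + F*M/2)
P(f) = -84
E(-133, 220) - P(94) = (½)*220*(1 - 133) - 1*(-84) = (½)*220*(-132) + 84 = -14520 + 84 = -14436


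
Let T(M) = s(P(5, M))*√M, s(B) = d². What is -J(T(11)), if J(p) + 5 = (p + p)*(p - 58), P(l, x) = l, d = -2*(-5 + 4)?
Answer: -347 + 464*√11 ≈ 1191.9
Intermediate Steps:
d = 2 (d = -2*(-1) = 2)
s(B) = 4 (s(B) = 2² = 4)
T(M) = 4*√M
J(p) = -5 + 2*p*(-58 + p) (J(p) = -5 + (p + p)*(p - 58) = -5 + (2*p)*(-58 + p) = -5 + 2*p*(-58 + p))
-J(T(11)) = -(-5 - 464*√11 + 2*(4*√11)²) = -(-5 - 464*√11 + 2*176) = -(-5 - 464*√11 + 352) = -(347 - 464*√11) = -347 + 464*√11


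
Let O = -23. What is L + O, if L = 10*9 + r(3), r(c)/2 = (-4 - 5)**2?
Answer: 229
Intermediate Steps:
r(c) = 162 (r(c) = 2*(-4 - 5)**2 = 2*(-9)**2 = 2*81 = 162)
L = 252 (L = 10*9 + 162 = 90 + 162 = 252)
L + O = 252 - 23 = 229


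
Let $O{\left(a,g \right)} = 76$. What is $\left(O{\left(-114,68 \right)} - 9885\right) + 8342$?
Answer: $-1467$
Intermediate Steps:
$\left(O{\left(-114,68 \right)} - 9885\right) + 8342 = \left(76 - 9885\right) + 8342 = -9809 + 8342 = -1467$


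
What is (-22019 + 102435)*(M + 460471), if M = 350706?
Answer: 65231609632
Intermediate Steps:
(-22019 + 102435)*(M + 460471) = (-22019 + 102435)*(350706 + 460471) = 80416*811177 = 65231609632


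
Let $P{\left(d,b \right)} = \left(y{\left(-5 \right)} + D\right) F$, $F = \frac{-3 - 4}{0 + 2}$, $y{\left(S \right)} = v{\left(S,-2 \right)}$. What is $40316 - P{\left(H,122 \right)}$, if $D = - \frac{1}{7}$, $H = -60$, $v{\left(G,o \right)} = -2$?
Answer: $\frac{80617}{2} \approx 40309.0$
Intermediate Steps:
$y{\left(S \right)} = -2$
$F = - \frac{7}{2} \approx -3.5$
$D = - \frac{1}{7}$ ($D = \left(-1\right) \frac{1}{7} = - \frac{1}{7} \approx -0.14286$)
$P{\left(d,b \right)} = \frac{15}{2}$ ($P{\left(d,b \right)} = \left(-2 - \frac{1}{7}\right) \left(- \frac{7}{2}\right) = \left(- \frac{15}{7}\right) \left(- \frac{7}{2}\right) = \frac{15}{2}$)
$40316 - P{\left(H,122 \right)} = 40316 - \frac{15}{2} = \frac{80617}{2}$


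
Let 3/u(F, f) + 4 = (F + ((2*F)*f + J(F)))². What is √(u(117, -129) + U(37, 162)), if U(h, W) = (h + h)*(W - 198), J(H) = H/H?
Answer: I*√60485306008844945215/150680770 ≈ 51.614*I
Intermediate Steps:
J(H) = 1
U(h, W) = 2*h*(-198 + W) (U(h, W) = (2*h)*(-198 + W) = 2*h*(-198 + W))
u(F, f) = 3/(-4 + (1 + F + 2*F*f)²) (u(F, f) = 3/(-4 + (F + ((2*F)*f + 1))²) = 3/(-4 + (F + (2*F*f + 1))²) = 3/(-4 + (F + (1 + 2*F*f))²) = 3/(-4 + (1 + F + 2*F*f)²))
√(u(117, -129) + U(37, 162)) = √(3/(-4 + (1 + 117 + 2*117*(-129))²) + 2*37*(-198 + 162)) = √(3/(-4 + (1 + 117 - 30186)²) + 2*37*(-36)) = √(3/(-4 + (-30068)²) - 2664) = √(3/(-4 + 904084624) - 2664) = √(3/904084620 - 2664) = √(3*(1/904084620) - 2664) = √(1/301361540 - 2664) = √(-802827142559/301361540) = I*√60485306008844945215/150680770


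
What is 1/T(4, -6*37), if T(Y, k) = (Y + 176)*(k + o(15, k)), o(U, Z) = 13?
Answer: -1/37620 ≈ -2.6582e-5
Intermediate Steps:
T(Y, k) = (13 + k)*(176 + Y) (T(Y, k) = (Y + 176)*(k + 13) = (176 + Y)*(13 + k) = (13 + k)*(176 + Y))
1/T(4, -6*37) = 1/(2288 + 13*4 + 176*(-6*37) + 4*(-6*37)) = 1/(2288 + 52 + 176*(-222) + 4*(-222)) = 1/(2288 + 52 - 39072 - 888) = 1/(-37620) = -1/37620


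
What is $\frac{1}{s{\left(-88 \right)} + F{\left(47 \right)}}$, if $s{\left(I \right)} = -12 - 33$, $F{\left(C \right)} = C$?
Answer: $\frac{1}{2} \approx 0.5$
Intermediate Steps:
$s{\left(I \right)} = -45$
$\frac{1}{s{\left(-88 \right)} + F{\left(47 \right)}} = \frac{1}{-45 + 47} = \frac{1}{2}$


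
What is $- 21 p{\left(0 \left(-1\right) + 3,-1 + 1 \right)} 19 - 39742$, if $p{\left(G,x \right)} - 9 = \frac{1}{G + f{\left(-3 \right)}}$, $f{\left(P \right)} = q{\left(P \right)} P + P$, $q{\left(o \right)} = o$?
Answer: $- \frac{130132}{3} \approx -43377.0$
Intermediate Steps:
$f{\left(P \right)} = P + P^{2}$ ($f{\left(P \right)} = P P + P = P^{2} + P = P + P^{2}$)
$p{\left(G,x \right)} = 9 + \frac{1}{6 + G}$ ($p{\left(G,x \right)} = 9 + \frac{1}{G - 3 \left(1 - 3\right)} = 9 + \frac{1}{G - -6} = 9 + \frac{1}{G + 6} = 9 + \frac{1}{6 + G}$)
$- 21 p{\left(0 \left(-1\right) + 3,-1 + 1 \right)} 19 - 39742 = - 21 \frac{55 + 9 \left(0 \left(-1\right) + 3\right)}{6 + \left(0 \left(-1\right) + 3\right)} 19 - 39742 = - 21 \frac{55 + 9 \left(0 + 3\right)}{6 + \left(0 + 3\right)} 19 - 39742 = - 21 \frac{55 + 9 \cdot 3}{6 + 3} \cdot 19 - 39742 = - 21 \frac{55 + 27}{9} \cdot 19 - 39742 = - 21 \cdot \frac{1}{9} \cdot 82 \cdot 19 - 39742 = \left(-21\right) \frac{82}{9} \cdot 19 - 39742 = \left(- \frac{574}{3}\right) 19 - 39742 = - \frac{10906}{3} - 39742 = - \frac{130132}{3}$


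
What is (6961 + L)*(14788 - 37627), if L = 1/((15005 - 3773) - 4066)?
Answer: -1139267034153/7166 ≈ -1.5898e+8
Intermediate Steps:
L = 1/7166 (L = 1/(11232 - 4066) = 1/7166 ≈ 0.00013955)
(6961 + L)*(14788 - 37627) = (6961 + 1/7166)*(14788 - 37627) = (49882527/7166)*(-22839) = -1139267034153/7166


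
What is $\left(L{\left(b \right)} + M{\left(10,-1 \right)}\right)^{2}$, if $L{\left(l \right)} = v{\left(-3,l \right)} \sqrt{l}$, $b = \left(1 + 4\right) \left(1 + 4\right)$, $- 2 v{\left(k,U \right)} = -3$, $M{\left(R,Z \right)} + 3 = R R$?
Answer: $\frac{43681}{4} \approx 10920.0$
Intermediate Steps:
$M{\left(R,Z \right)} = -3 + R^{2}$ ($M{\left(R,Z \right)} = -3 + R R = -3 + R^{2}$)
$v{\left(k,U \right)} = \frac{3}{2}$ ($v{\left(k,U \right)} = \left(- \frac{1}{2}\right) \left(-3\right) = \frac{3}{2}$)
$b = 25$ ($b = 5 \cdot 5 = 25$)
$L{\left(l \right)} = \frac{3 \sqrt{l}}{2}$
$\left(L{\left(b \right)} + M{\left(10,-1 \right)}\right)^{2} = \left(\frac{3 \sqrt{25}}{2} - \left(3 - 10^{2}\right)\right)^{2} = \left(\frac{3}{2} \cdot 5 + \left(-3 + 100\right)\right)^{2} = \left(\frac{15}{2} + 97\right)^{2} = \left(\frac{209}{2}\right)^{2} = \frac{43681}{4}$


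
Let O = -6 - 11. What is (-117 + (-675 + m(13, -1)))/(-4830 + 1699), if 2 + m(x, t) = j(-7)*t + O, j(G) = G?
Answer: 804/3131 ≈ 0.25679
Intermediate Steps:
O = -17
m(x, t) = -19 - 7*t (m(x, t) = -2 + (-7*t - 17) = -2 + (-17 - 7*t) = -19 - 7*t)
(-117 + (-675 + m(13, -1)))/(-4830 + 1699) = (-117 + (-675 + (-19 - 7*(-1))))/(-4830 + 1699) = (-117 + (-675 + (-19 + 7)))/(-3131) = (-117 + (-675 - 12))*(-1/3131) = (-117 - 687)*(-1/3131) = -804*(-1/3131) = 804/3131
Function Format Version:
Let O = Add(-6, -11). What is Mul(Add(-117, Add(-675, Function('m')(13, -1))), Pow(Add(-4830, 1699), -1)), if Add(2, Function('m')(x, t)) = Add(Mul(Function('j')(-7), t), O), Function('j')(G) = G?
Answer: Rational(804, 3131) ≈ 0.25679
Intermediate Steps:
O = -17
Function('m')(x, t) = Add(-19, Mul(-7, t)) (Function('m')(x, t) = Add(-2, Add(Mul(-7, t), -17)) = Add(-2, Add(-17, Mul(-7, t))) = Add(-19, Mul(-7, t)))
Mul(Add(-117, Add(-675, Function('m')(13, -1))), Pow(Add(-4830, 1699), -1)) = Mul(Add(-117, Add(-675, Add(-19, Mul(-7, -1)))), Pow(Add(-4830, 1699), -1)) = Mul(Add(-117, Add(-675, Add(-19, 7))), Pow(-3131, -1)) = Mul(Add(-117, Add(-675, -12)), Rational(-1, 3131)) = Mul(Add(-117, -687), Rational(-1, 3131)) = Mul(-804, Rational(-1, 3131)) = Rational(804, 3131)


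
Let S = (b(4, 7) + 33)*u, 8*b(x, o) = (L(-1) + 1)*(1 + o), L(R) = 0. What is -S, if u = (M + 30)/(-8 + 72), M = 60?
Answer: -765/16 ≈ -47.813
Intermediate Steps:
b(x, o) = ⅛ + o/8 (b(x, o) = ((0 + 1)*(1 + o))/8 = (1*(1 + o))/8 = (1 + o)/8 = ⅛ + o/8)
u = 45/32 (u = (60 + 30)/(-8 + 72) = 90/64 = 90*(1/64) = 45/32 ≈ 1.4063)
S = 765/16 (S = ((⅛ + (⅛)*7) + 33)*(45/32) = ((⅛ + 7/8) + 33)*(45/32) = (1 + 33)*(45/32) = 34*(45/32) = 765/16 ≈ 47.813)
-S = -1*765/16 = -765/16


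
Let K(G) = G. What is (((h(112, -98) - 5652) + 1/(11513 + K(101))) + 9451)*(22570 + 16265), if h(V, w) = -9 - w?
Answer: 1753603473555/11614 ≈ 1.5099e+8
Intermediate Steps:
(((h(112, -98) - 5652) + 1/(11513 + K(101))) + 9451)*(22570 + 16265) = ((((-9 - 1*(-98)) - 5652) + 1/(11513 + 101)) + 9451)*(22570 + 16265) = ((((-9 + 98) - 5652) + 1/11614) + 9451)*38835 = (((89 - 5652) + 1/11614) + 9451)*38835 = ((-5563 + 1/11614) + 9451)*38835 = (-64608681/11614 + 9451)*38835 = (45155233/11614)*38835 = 1753603473555/11614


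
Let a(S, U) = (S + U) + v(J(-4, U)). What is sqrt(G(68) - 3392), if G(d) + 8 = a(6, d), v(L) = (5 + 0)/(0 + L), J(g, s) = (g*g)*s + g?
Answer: I*sqrt(977057709)/542 ≈ 57.671*I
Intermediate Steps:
J(g, s) = g + s*g**2 (J(g, s) = g**2*s + g = s*g**2 + g = g + s*g**2)
v(L) = 5/L
a(S, U) = S + U + 5/(-4 + 16*U) (a(S, U) = (S + U) + 5/((-4*(1 - 4*U))) = (S + U) + 5/(-4 + 16*U) = S + U + 5/(-4 + 16*U))
G(d) = -2 + d + 5/(4*(-1 + 4*d)) (G(d) = -8 + (6 + d + 5/(4*(-1 + 4*d))) = -2 + d + 5/(4*(-1 + 4*d)))
sqrt(G(68) - 3392) = sqrt((13 - 36*68 + 16*68**2)/(4*(-1 + 4*68)) - 3392) = sqrt((13 - 2448 + 16*4624)/(4*(-1 + 272)) - 3392) = sqrt((1/4)*(13 - 2448 + 73984)/271 - 3392) = sqrt((1/4)*(1/271)*71549 - 3392) = sqrt(71549/1084 - 3392) = sqrt(-3605379/1084) = I*sqrt(977057709)/542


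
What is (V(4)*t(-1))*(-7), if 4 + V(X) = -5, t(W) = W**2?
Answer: 63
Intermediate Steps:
V(X) = -9 (V(X) = -4 - 5 = -9)
(V(4)*t(-1))*(-7) = -9*(-1)**2*(-7) = -9*1*(-7) = -9*(-7) = 63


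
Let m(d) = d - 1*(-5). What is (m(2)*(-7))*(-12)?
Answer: 588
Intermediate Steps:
m(d) = 5 + d (m(d) = d + 5 = 5 + d)
(m(2)*(-7))*(-12) = ((5 + 2)*(-7))*(-12) = (7*(-7))*(-12) = -49*(-12) = 588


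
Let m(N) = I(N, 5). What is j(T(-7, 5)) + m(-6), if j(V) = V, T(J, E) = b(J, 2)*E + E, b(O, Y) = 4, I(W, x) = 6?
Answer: 31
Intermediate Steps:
m(N) = 6
T(J, E) = 5*E (T(J, E) = 4*E + E = 5*E)
j(T(-7, 5)) + m(-6) = 5*5 + 6 = 25 + 6 = 31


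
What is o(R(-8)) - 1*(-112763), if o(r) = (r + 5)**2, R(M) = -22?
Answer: 113052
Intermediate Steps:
o(r) = (5 + r)**2
o(R(-8)) - 1*(-112763) = (5 - 22)**2 - 1*(-112763) = (-17)**2 + 112763 = 289 + 112763 = 113052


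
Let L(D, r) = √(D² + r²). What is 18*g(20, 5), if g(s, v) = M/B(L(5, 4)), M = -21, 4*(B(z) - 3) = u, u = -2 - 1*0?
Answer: -756/5 ≈ -151.20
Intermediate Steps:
u = -2 (u = -2 + 0 = -2)
B(z) = 5/2 (B(z) = 3 + (¼)*(-2) = 3 - ½ = 5/2)
g(s, v) = -42/5 (g(s, v) = -21/5/2 = -21*⅖ = -42/5)
18*g(20, 5) = 18*(-42/5) = -756/5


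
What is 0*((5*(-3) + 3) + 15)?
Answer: 0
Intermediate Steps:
0*((5*(-3) + 3) + 15) = 0*((-15 + 3) + 15) = 0*(-12 + 15) = 0*3 = 0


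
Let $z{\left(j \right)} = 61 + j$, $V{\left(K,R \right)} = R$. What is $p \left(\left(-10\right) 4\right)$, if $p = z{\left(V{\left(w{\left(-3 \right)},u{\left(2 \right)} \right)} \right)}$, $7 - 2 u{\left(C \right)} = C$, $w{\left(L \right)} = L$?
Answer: $-2540$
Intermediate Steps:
$u{\left(C \right)} = \frac{7}{2} - \frac{C}{2}$
$p = \frac{127}{2}$ ($p = 61 + \left(\frac{7}{2} - 1\right) = 61 + \frac{5}{2} = \frac{127}{2} \approx 63.5$)
$p \left(\left(-10\right) 4\right) = \frac{127 \left(\left(-10\right) 4\right)}{2} = \frac{127}{2} \left(-40\right) = -2540$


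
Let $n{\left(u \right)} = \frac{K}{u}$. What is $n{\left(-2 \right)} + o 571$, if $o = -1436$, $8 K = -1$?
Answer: $- \frac{13119295}{16} \approx -8.1996 \cdot 10^{5}$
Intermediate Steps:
$K = - \frac{1}{8}$ ($K = \frac{1}{8} \left(-1\right) = - \frac{1}{8} \approx -0.125$)
$n{\left(u \right)} = - \frac{1}{8 u}$
$n{\left(-2 \right)} + o 571 = - \frac{1}{8 \left(-2\right)} - 819956 = \left(- \frac{1}{8}\right) \left(- \frac{1}{2}\right) - 819956 = \frac{1}{16} - 819956 = - \frac{13119295}{16}$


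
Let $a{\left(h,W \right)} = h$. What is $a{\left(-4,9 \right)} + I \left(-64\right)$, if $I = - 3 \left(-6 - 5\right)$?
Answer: $-2116$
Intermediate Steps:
$I = 33$ ($I = \left(-3\right) \left(-11\right) = 33$)
$a{\left(-4,9 \right)} + I \left(-64\right) = -4 + 33 \left(-64\right) = -4 - 2112 = -2116$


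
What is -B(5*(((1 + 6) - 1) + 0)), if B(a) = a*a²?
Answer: -27000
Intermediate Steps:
B(a) = a³
-B(5*(((1 + 6) - 1) + 0)) = -(5*(((1 + 6) - 1) + 0))³ = -(5*((7 - 1) + 0))³ = -(5*(6 + 0))³ = -(5*6)³ = -1*30³ = -1*27000 = -27000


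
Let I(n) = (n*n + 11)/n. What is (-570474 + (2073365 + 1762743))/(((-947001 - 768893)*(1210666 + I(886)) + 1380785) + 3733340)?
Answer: -723337931/460474071798613 ≈ -1.5709e-6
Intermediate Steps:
I(n) = (11 + n²)/n (I(n) = (n² + 11)/n = (11 + n²)/n)
(-570474 + (2073365 + 1762743))/(((-947001 - 768893)*(1210666 + I(886)) + 1380785) + 3733340) = (-570474 + (2073365 + 1762743))/(((-947001 - 768893)*(1210666 + (886 + 11/886)) + 1380785) + 3733340) = (-570474 + 3836108)/((-1715894*(1210666 + (886 + 11*(1/886))) + 1380785) + 3733340) = 3265634/((-1715894*(1210666 + (886 + 11/886)) + 1380785) + 3733340) = 3265634/((-1715894*(1210666 + 785007/886) + 1380785) + 3733340) = 3265634/((-1715894*1073435083/886 + 1380785) + 3733340) = 3265634/((-920950409154601/443 + 1380785) + 3733340) = 3265634/(-920949797466846/443 + 3733340) = 3265634/(-920948143597226/443) = 3265634*(-443/920948143597226) = -723337931/460474071798613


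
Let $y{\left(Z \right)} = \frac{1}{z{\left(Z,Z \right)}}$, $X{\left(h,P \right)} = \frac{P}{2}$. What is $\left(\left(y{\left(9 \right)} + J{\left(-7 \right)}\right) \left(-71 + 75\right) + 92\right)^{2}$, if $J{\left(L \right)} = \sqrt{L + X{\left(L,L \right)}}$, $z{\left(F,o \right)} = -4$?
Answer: $8113 + 364 i \sqrt{42} \approx 8113.0 + 2359.0 i$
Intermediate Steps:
$X{\left(h,P \right)} = \frac{P}{2}$ ($X{\left(h,P \right)} = P \frac{1}{2} = \frac{P}{2}$)
$y{\left(Z \right)} = - \frac{1}{4}$ ($y{\left(Z \right)} = \frac{1}{-4} = - \frac{1}{4}$)
$J{\left(L \right)} = \frac{\sqrt{6} \sqrt{L}}{2}$ ($J{\left(L \right)} = \sqrt{L + \frac{L}{2}} = \sqrt{\frac{3 L}{2}} = \frac{\sqrt{6} \sqrt{L}}{2}$)
$\left(\left(y{\left(9 \right)} + J{\left(-7 \right)}\right) \left(-71 + 75\right) + 92\right)^{2} = \left(\left(- \frac{1}{4} + \frac{\sqrt{6} \sqrt{-7}}{2}\right) \left(-71 + 75\right) + 92\right)^{2} = \left(\left(- \frac{1}{4} + \frac{\sqrt{6} i \sqrt{7}}{2}\right) 4 + 92\right)^{2} = \left(\left(- \frac{1}{4} + \frac{i \sqrt{42}}{2}\right) 4 + 92\right)^{2} = \left(\left(-1 + 2 i \sqrt{42}\right) + 92\right)^{2} = \left(91 + 2 i \sqrt{42}\right)^{2}$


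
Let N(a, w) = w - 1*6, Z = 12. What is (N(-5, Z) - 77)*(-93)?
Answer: 6603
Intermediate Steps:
N(a, w) = -6 + w (N(a, w) = w - 6 = -6 + w)
(N(-5, Z) - 77)*(-93) = ((-6 + 12) - 77)*(-93) = (6 - 77)*(-93) = -71*(-93) = 6603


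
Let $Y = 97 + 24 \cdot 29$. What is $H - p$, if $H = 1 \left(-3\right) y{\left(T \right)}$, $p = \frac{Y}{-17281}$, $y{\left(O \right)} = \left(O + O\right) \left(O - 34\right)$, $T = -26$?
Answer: $- \frac{161749367}{17281} \approx -9360.0$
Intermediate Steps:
$Y = 793$ ($Y = 97 + 696 = 793$)
$y{\left(O \right)} = 2 O \left(-34 + O\right)$
$p = - \frac{793}{17281}$ ($p = \frac{793}{-17281} = 793 \left(- \frac{1}{17281}\right) = - \frac{793}{17281} \approx -0.045889$)
$H = -9360$ ($H = 1 \left(-3\right) 2 \left(-26\right) \left(-34 - 26\right) = - 3 \cdot 2 \left(-26\right) \left(-60\right) = \left(-3\right) 3120 = -9360$)
$H - p = -9360 - - \frac{793}{17281} = -9360 + \frac{793}{17281} = - \frac{161749367}{17281}$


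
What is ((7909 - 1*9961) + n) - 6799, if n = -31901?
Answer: -40752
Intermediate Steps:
((7909 - 1*9961) + n) - 6799 = ((7909 - 1*9961) - 31901) - 6799 = ((7909 - 9961) - 31901) - 6799 = (-2052 - 31901) - 6799 = -33953 - 6799 = -40752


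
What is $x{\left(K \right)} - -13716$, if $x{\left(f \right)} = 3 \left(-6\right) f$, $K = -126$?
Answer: $15984$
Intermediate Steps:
$x{\left(f \right)} = - 18 f$
$x{\left(K \right)} - -13716 = \left(-18\right) \left(-126\right) - -13716 = 2268 + 13716 = 15984$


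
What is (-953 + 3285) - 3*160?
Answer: 1852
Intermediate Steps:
(-953 + 3285) - 3*160 = 2332 - 480 = 1852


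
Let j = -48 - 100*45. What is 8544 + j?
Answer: 3996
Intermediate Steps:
j = -4548 (j = -48 - 4500 = -4548)
8544 + j = 8544 - 4548 = 3996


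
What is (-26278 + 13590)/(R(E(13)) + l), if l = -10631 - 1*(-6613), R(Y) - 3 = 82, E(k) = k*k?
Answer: 12688/3933 ≈ 3.2260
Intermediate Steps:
E(k) = k²
R(Y) = 85 (R(Y) = 3 + 82 = 85)
l = -4018 (l = -10631 + 6613 = -4018)
(-26278 + 13590)/(R(E(13)) + l) = (-26278 + 13590)/(85 - 4018) = -12688/(-3933) = -12688*(-1/3933) = 12688/3933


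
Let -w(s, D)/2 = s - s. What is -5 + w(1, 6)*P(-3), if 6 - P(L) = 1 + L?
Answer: -5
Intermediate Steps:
w(s, D) = 0 (w(s, D) = -2*(s - s) = -2*0 = 0)
P(L) = 5 - L (P(L) = 6 - (1 + L) = 6 + (-1 - L) = 5 - L)
-5 + w(1, 6)*P(-3) = -5 + 0*(5 - 1*(-3)) = -5 + 0*(5 + 3) = -5 + 0*8 = -5 + 0 = -5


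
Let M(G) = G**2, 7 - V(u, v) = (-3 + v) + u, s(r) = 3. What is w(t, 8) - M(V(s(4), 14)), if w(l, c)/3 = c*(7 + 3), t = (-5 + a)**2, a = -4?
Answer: 191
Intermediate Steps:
V(u, v) = 10 - u - v (V(u, v) = 7 - ((-3 + v) + u) = 7 - (-3 + u + v) = 7 + (3 - u - v) = 10 - u - v)
t = 81 (t = (-5 - 4)**2 = (-9)**2 = 81)
w(l, c) = 30*c (w(l, c) = 3*(c*(7 + 3)) = 3*(c*10) = 3*(10*c) = 30*c)
w(t, 8) - M(V(s(4), 14)) = 30*8 - (10 - 1*3 - 1*14)**2 = 240 - (10 - 3 - 14)**2 = 240 - 1*(-7)**2 = 240 - 1*49 = 240 - 49 = 191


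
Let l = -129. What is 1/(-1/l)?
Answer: 129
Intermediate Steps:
1/(-1/l) = 1/(-1/(-129)) = 1/(-1*(-1/129)) = 1/(1/129) = 129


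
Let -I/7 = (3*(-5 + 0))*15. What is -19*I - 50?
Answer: -29975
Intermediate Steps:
I = 1575 (I = -7*3*(-5 + 0)*15 = -7*3*(-5)*15 = -(-105)*15 = -7*(-225) = 1575)
-19*I - 50 = -19*1575 - 50 = -29925 - 50 = -29975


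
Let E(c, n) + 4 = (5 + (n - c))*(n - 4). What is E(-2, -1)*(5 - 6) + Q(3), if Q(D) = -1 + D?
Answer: 36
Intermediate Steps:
E(c, n) = -4 + (-4 + n)*(5 + n - c) (E(c, n) = -4 + (5 + (n - c))*(n - 4) = -4 + (5 + n - c)*(-4 + n) = -4 + (-4 + n)*(5 + n - c))
E(-2, -1)*(5 - 6) + Q(3) = (-24 - 1 + (-1)**2 + 4*(-2) - 1*(-2)*(-1))*(5 - 6) + (-1 + 3) = (-24 - 1 + 1 - 8 - 2)*(-1) + 2 = -34*(-1) + 2 = 34 + 2 = 36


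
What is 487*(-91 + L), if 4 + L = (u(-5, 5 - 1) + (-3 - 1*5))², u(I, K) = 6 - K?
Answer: -28733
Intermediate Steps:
L = 32 (L = -4 + ((6 - (5 - 1)) + (-3 - 1*5))² = -4 + ((6 - 1*4) + (-3 - 5))² = -4 + ((6 - 4) - 8)² = -4 + (2 - 8)² = -4 + (-6)² = -4 + 36 = 32)
487*(-91 + L) = 487*(-91 + 32) = 487*(-59) = -28733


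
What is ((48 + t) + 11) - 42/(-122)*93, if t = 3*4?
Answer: 6284/61 ≈ 103.02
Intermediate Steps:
t = 12
((48 + t) + 11) - 42/(-122)*93 = ((48 + 12) + 11) - 42/(-122)*93 = (60 + 11) - 42*(-1/122)*93 = 71 + (21/61)*93 = 71 + 1953/61 = 6284/61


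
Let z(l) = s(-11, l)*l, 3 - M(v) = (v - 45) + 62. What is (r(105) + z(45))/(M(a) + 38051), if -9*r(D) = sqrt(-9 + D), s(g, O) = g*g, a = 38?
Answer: 5445/37999 - 4*sqrt(6)/341991 ≈ 0.14326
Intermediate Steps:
s(g, O) = g**2
M(v) = -14 - v (M(v) = 3 - ((v - 45) + 62) = 3 - ((-45 + v) + 62) = 3 - (17 + v) = 3 + (-17 - v) = -14 - v)
r(D) = -sqrt(-9 + D)/9
z(l) = 121*l (z(l) = (-11)**2*l = 121*l)
(r(105) + z(45))/(M(a) + 38051) = (-sqrt(-9 + 105)/9 + 121*45)/((-14 - 1*38) + 38051) = (-4*sqrt(6)/9 + 5445)/((-14 - 38) + 38051) = (-4*sqrt(6)/9 + 5445)/(-52 + 38051) = (-4*sqrt(6)/9 + 5445)/37999 = (5445 - 4*sqrt(6)/9)*(1/37999) = 5445/37999 - 4*sqrt(6)/341991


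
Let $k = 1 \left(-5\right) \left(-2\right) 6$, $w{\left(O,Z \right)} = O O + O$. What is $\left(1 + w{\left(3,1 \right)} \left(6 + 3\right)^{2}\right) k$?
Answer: $58380$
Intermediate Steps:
$w{\left(O,Z \right)} = O + O^{2}$ ($w{\left(O,Z \right)} = O^{2} + O = O + O^{2}$)
$k = 60$ ($k = 1 \cdot 10 \cdot 6 = 1 \cdot 60 = 60$)
$\left(1 + w{\left(3,1 \right)} \left(6 + 3\right)^{2}\right) k = \left(1 + 3 \left(1 + 3\right) \left(6 + 3\right)^{2}\right) 60 = \left(1 + 3 \cdot 4 \cdot 9^{2}\right) 60 = \left(1 + 12 \cdot 81\right) 60 = \left(1 + 972\right) 60 = 973 \cdot 60 = 58380$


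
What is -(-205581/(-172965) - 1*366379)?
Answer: 21123512718/57655 ≈ 3.6638e+5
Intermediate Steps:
-(-205581/(-172965) - 1*366379) = -(-205581*(-1/172965) - 366379) = -(68527/57655 - 366379) = -1*(-21123512718/57655) = 21123512718/57655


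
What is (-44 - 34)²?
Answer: 6084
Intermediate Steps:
(-44 - 34)² = (-78)² = 6084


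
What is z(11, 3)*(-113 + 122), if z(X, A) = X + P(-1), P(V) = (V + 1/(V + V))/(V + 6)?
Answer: 963/10 ≈ 96.300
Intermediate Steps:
P(V) = (V + 1/(2*V))/(6 + V)
z(X, A) = -3/10 + X (z(X, A) = X + (1/2 + (-1)**2)/((-1)*(6 - 1)) = X - 1*(1/2 + 1)/5 = X - 1*1/5*3/2 = X - 3/10 = -3/10 + X)
z(11, 3)*(-113 + 122) = (-3/10 + 11)*(-113 + 122) = (107/10)*9 = 963/10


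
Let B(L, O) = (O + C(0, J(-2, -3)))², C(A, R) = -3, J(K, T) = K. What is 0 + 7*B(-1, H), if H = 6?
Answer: 63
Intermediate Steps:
B(L, O) = (-3 + O)² (B(L, O) = (O - 3)² = (-3 + O)²)
0 + 7*B(-1, H) = 0 + 7*(-3 + 6)² = 0 + 7*3² = 0 + 7*9 = 0 + 63 = 63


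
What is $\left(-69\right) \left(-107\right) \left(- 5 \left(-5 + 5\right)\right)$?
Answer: $0$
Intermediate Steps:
$\left(-69\right) \left(-107\right) \left(- 5 \left(-5 + 5\right)\right) = 7383 \left(\left(-5\right) 0\right) = 7383 \cdot 0 = 0$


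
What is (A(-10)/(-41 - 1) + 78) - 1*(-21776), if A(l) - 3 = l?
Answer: 131125/6 ≈ 21854.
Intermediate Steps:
A(l) = 3 + l
(A(-10)/(-41 - 1) + 78) - 1*(-21776) = ((3 - 10)/(-41 - 1) + 78) - 1*(-21776) = (-7/(-42) + 78) + 21776 = (-7*(-1/42) + 78) + 21776 = (1/6 + 78) + 21776 = 469/6 + 21776 = 131125/6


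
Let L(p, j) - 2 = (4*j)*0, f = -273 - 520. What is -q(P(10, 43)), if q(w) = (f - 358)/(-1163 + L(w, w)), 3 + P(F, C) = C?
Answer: -1151/1161 ≈ -0.99139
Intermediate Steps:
f = -793
L(p, j) = 2 (L(p, j) = 2 + (4*j)*0 = 2 + 0 = 2)
P(F, C) = -3 + C
q(w) = 1151/1161 (q(w) = (-793 - 358)/(-1163 + 2) = -1151/(-1161) = -1151*(-1/1161) = 1151/1161)
-q(P(10, 43)) = -1*1151/1161 = -1151/1161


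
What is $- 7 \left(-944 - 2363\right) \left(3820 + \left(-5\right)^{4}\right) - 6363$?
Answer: $102890942$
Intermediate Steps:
$- 7 \left(-944 - 2363\right) \left(3820 + \left(-5\right)^{4}\right) - 6363 = - 7 \left(- 3307 \left(3820 + 625\right)\right) - 6363 = - 7 \left(\left(-3307\right) 4445\right) - 6363 = \left(-7\right) \left(-14699615\right) - 6363 = 102897305 - 6363 = 102890942$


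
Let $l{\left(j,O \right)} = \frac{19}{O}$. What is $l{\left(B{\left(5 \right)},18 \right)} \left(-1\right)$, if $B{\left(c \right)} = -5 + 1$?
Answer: $- \frac{19}{18} \approx -1.0556$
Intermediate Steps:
$B{\left(c \right)} = -4$
$l{\left(B{\left(5 \right)},18 \right)} \left(-1\right) = \frac{19}{18} \left(-1\right) = - \frac{19}{18}$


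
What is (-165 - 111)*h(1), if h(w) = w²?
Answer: -276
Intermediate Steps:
(-165 - 111)*h(1) = (-165 - 111)*1² = -276*1 = -276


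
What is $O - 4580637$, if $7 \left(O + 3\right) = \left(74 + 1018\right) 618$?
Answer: $-4484232$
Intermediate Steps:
$O = 96405$ ($O = -3 + \frac{\left(74 + 1018\right) 618}{7} = -3 + \frac{1092 \cdot 618}{7} = -3 + \frac{1}{7} \cdot 674856 = -3 + 96408 = 96405$)
$O - 4580637 = 96405 - 4580637 = -4484232$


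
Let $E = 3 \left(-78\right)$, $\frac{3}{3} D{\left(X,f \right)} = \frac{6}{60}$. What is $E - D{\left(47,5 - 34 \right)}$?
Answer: $- \frac{2341}{10} \approx -234.1$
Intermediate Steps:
$D{\left(X,f \right)} = \frac{1}{10}$ ($D{\left(X,f \right)} = \frac{6}{60} = 6 \cdot \frac{1}{60} = \frac{1}{10}$)
$E = -234$
$E - D{\left(47,5 - 34 \right)} = -234 - \frac{1}{10} = - \frac{2341}{10}$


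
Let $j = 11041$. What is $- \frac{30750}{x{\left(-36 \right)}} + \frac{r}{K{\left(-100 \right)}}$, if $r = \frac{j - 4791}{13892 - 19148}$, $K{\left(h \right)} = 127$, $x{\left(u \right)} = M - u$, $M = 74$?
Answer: $- \frac{1026334075}{3671316} \approx -279.55$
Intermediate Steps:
$x{\left(u \right)} = 74 - u$
$r = - \frac{3125}{2628}$ ($r = \frac{11041 - 4791}{13892 - 19148} = \frac{6250}{-5256} = 6250 \left(- \frac{1}{5256}\right) = - \frac{3125}{2628} \approx -1.1891$)
$- \frac{30750}{x{\left(-36 \right)}} + \frac{r}{K{\left(-100 \right)}} = - \frac{30750}{74 - -36} - \frac{3125}{2628 \cdot 127} = - \frac{30750}{74 + 36} - \frac{3125}{333756} = - \frac{30750}{110} - \frac{3125}{333756} = \left(-30750\right) \frac{1}{110} - \frac{3125}{333756} = - \frac{3075}{11} - \frac{3125}{333756} = - \frac{1026334075}{3671316}$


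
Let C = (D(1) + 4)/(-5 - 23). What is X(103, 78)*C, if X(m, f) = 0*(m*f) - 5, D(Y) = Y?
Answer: 25/28 ≈ 0.89286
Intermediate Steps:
X(m, f) = -5 (X(m, f) = 0*(f*m) - 5 = 0 - 5 = -5)
C = -5/28 (C = (1 + 4)/(-5 - 23) = 5/(-28) = 5*(-1/28) = -5/28 ≈ -0.17857)
X(103, 78)*C = -5*(-5/28) = 25/28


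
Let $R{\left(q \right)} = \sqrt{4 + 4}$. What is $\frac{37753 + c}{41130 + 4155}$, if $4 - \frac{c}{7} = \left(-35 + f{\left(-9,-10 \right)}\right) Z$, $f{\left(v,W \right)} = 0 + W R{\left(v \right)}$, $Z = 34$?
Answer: $\frac{46111}{45285} + \frac{952 \sqrt{2}}{9057} \approx 1.1669$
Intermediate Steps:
$R{\left(q \right)} = 2 \sqrt{2}$ ($R{\left(q \right)} = \sqrt{8} = 2 \sqrt{2}$)
$f{\left(v,W \right)} = 2 W \sqrt{2}$ ($f{\left(v,W \right)} = 0 + W 2 \sqrt{2} = 0 + 2 W \sqrt{2} = 2 W \sqrt{2}$)
$c = 8358 + 4760 \sqrt{2}$ ($c = 28 - 7 \left(-35 + 2 \left(-10\right) \sqrt{2}\right) 34 = 28 - 7 \left(-35 - 20 \sqrt{2}\right) 34 = 28 - 7 \left(-1190 - 680 \sqrt{2}\right) = 28 + \left(8330 + 4760 \sqrt{2}\right) = 8358 + 4760 \sqrt{2} \approx 15090.0$)
$\frac{37753 + c}{41130 + 4155} = \frac{37753 + \left(8358 + 4760 \sqrt{2}\right)}{41130 + 4155} = \frac{46111 + 4760 \sqrt{2}}{45285} = \left(46111 + 4760 \sqrt{2}\right) \frac{1}{45285} = \frac{46111}{45285} + \frac{952 \sqrt{2}}{9057}$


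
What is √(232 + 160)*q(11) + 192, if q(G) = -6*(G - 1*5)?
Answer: 192 - 504*√2 ≈ -520.76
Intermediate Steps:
q(G) = 30 - 6*G (q(G) = -6*(G - 5) = -6*(-5 + G) = 30 - 6*G)
√(232 + 160)*q(11) + 192 = √(232 + 160)*(30 - 6*11) + 192 = √392*(30 - 66) + 192 = (14*√2)*(-36) + 192 = -504*√2 + 192 = 192 - 504*√2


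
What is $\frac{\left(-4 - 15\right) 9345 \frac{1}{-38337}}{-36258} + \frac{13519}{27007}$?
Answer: $\frac{6262308326363}{12513449900874} \approx 0.50045$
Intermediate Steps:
$\frac{\left(-4 - 15\right) 9345 \frac{1}{-38337}}{-36258} + \frac{13519}{27007} = \left(-4 - 15\right) 9345 \left(- \frac{1}{38337}\right) \left(- \frac{1}{36258}\right) + 13519 \cdot \frac{1}{27007} = \left(-19\right) 9345 \left(- \frac{1}{38337}\right) \left(- \frac{1}{36258}\right) + \frac{13519}{27007} = \left(-177555\right) \left(- \frac{1}{38337}\right) \left(- \frac{1}{36258}\right) + \frac{13519}{27007} = \frac{59185}{12779} \left(- \frac{1}{36258}\right) + \frac{13519}{27007} = - \frac{59185}{463340982} + \frac{13519}{27007} = \frac{6262308326363}{12513449900874}$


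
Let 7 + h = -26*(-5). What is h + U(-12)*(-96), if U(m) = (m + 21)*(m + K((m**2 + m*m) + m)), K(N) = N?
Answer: -227973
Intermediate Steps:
h = 123 (h = -7 - 26*(-5) = -7 + 130 = 123)
U(m) = (21 + m)*(2*m + 2*m**2) (U(m) = (m + 21)*(m + ((m**2 + m*m) + m)) = (21 + m)*(m + ((m**2 + m**2) + m)) = (21 + m)*(m + (2*m**2 + m)) = (21 + m)*(m + (m + 2*m**2)) = (21 + m)*(2*m + 2*m**2))
h + U(-12)*(-96) = 123 + (2*(-12)*(21 + (-12)**2 + 22*(-12)))*(-96) = 123 + (2*(-12)*(21 + 144 - 264))*(-96) = 123 + (2*(-12)*(-99))*(-96) = 123 + 2376*(-96) = 123 - 228096 = -227973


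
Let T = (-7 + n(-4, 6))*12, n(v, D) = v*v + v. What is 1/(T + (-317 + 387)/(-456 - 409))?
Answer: 173/10366 ≈ 0.016689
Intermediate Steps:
n(v, D) = v + v**2 (n(v, D) = v**2 + v = v + v**2)
T = 60 (T = (-7 - 4*(1 - 4))*12 = (-7 - 4*(-3))*12 = (-7 + 12)*12 = 5*12 = 60)
1/(T + (-317 + 387)/(-456 - 409)) = 1/(60 + (-317 + 387)/(-456 - 409)) = 1/(60 + 70/(-865)) = 1/(60 + 70*(-1/865)) = 1/(60 - 14/173) = 1/(10366/173) = 173/10366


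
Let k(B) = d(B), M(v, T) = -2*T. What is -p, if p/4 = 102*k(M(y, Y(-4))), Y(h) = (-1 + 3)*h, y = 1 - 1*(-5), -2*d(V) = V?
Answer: 3264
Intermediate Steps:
d(V) = -V/2
y = 6 (y = 1 + 5 = 6)
Y(h) = 2*h
k(B) = -B/2
p = -3264 (p = 4*(102*(-(-1)*2*(-4))) = 4*(102*(-(-1)*(-8))) = 4*(102*(-½*16)) = 4*(102*(-8)) = 4*(-816) = -3264)
-p = -1*(-3264) = 3264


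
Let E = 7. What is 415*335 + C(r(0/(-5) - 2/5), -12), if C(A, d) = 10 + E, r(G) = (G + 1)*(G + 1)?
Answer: 139042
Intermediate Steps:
r(G) = (1 + G)² (r(G) = (1 + G)*(1 + G) = (1 + G)²)
C(A, d) = 17 (C(A, d) = 10 + 7 = 17)
415*335 + C(r(0/(-5) - 2/5), -12) = 415*335 + 17 = 139025 + 17 = 139042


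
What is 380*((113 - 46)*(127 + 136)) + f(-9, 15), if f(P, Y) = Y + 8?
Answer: 6696003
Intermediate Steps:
f(P, Y) = 8 + Y
380*((113 - 46)*(127 + 136)) + f(-9, 15) = 380*((113 - 46)*(127 + 136)) + (8 + 15) = 380*(67*263) + 23 = 380*17621 + 23 = 6695980 + 23 = 6696003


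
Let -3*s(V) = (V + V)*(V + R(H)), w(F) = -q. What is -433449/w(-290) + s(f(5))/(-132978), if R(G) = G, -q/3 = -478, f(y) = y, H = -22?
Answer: 28819549931/95345226 ≈ 302.27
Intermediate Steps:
q = 1434 (q = -3*(-478) = 1434)
w(F) = -1434 (w(F) = -1*1434 = -1434)
s(V) = -2*V*(-22 + V)/3 (s(V) = -(V + V)*(V - 22)/3 = -2*V*(-22 + V)/3)
-433449/w(-290) + s(f(5))/(-132978) = -433449/(-1434) + ((⅔)*5*(22 - 1*5))/(-132978) = -433449*(-1/1434) + ((⅔)*5*(22 - 5))*(-1/132978) = 144483/478 + ((⅔)*5*17)*(-1/132978) = 144483/478 + (170/3)*(-1/132978) = 144483/478 - 85/199467 = 28819549931/95345226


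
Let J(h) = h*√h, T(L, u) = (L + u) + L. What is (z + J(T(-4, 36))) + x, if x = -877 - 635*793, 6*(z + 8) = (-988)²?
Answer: -1025248/3 + 56*√7 ≈ -3.4160e+5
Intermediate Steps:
T(L, u) = u + 2*L
J(h) = h^(3/2)
z = 488048/3 (z = -8 + (⅙)*(-988)² = -8 + (⅙)*976144 = -8 + 488072/3 = 488048/3 ≈ 1.6268e+5)
x = -504432 (x = -877 - 503555 = -504432)
(z + J(T(-4, 36))) + x = (488048/3 + (36 + 2*(-4))^(3/2)) - 504432 = (488048/3 + (36 - 8)^(3/2)) - 504432 = (488048/3 + 28^(3/2)) - 504432 = (488048/3 + 56*√7) - 504432 = -1025248/3 + 56*√7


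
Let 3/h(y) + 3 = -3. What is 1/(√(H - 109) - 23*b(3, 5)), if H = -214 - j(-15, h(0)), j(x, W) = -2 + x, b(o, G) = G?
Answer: -115/13531 - 3*I*√34/13531 ≈ -0.008499 - 0.0012928*I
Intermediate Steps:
h(y) = -½ (h(y) = 3/(-3 - 3) = 3/(-6) = 3*(-⅙) = -½)
H = -197 (H = -214 - (-2 - 15) = -214 - 1*(-17) = -214 + 17 = -197)
1/(√(H - 109) - 23*b(3, 5)) = 1/(√(-197 - 109) - 23*5) = 1/(√(-306) - 115) = 1/(3*I*√34 - 115) = 1/(-115 + 3*I*√34)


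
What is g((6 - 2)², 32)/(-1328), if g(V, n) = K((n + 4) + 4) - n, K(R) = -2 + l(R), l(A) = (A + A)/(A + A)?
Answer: 33/1328 ≈ 0.024849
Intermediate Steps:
l(A) = 1 (l(A) = (2*A)/((2*A)) = (2*A)*(1/(2*A)) = 1)
K(R) = -1 (K(R) = -2 + 1 = -1)
g(V, n) = -1 - n
g((6 - 2)², 32)/(-1328) = (-1 - 1*32)/(-1328) = (-1 - 32)*(-1/1328) = -33*(-1/1328) = 33/1328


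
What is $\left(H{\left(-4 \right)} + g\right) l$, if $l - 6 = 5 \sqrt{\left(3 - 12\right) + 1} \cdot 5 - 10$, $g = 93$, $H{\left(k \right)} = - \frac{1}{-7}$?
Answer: $- \frac{2608}{7} + \frac{32600 i \sqrt{2}}{7} \approx -372.57 + 6586.2 i$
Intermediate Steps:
$H{\left(k \right)} = \frac{1}{7}$ ($H{\left(k \right)} = \left(-1\right) \left(- \frac{1}{7}\right) = \frac{1}{7}$)
$l = -4 + 50 i \sqrt{2}$ ($l = 6 + \left(5 \sqrt{\left(3 - 12\right) + 1} \cdot 5 - 10\right) = 6 - \left(10 - 5 \sqrt{\left(3 - 12\right) + 1} \cdot 5\right) = 6 - \left(10 - 5 \sqrt{-9 + 1} \cdot 5\right) = 6 - \left(10 - 5 \sqrt{-8} \cdot 5\right) = 6 - \left(10 - 5 \cdot 2 i \sqrt{2} \cdot 5\right) = 6 - \left(10 - 10 i \sqrt{2} \cdot 5\right) = 6 - \left(10 - 50 i \sqrt{2}\right) = -4 + 50 i \sqrt{2} \approx -4.0 + 70.711 i$)
$\left(H{\left(-4 \right)} + g\right) l = \left(\frac{1}{7} + 93\right) \left(-4 + 50 i \sqrt{2}\right) = \frac{652 \left(-4 + 50 i \sqrt{2}\right)}{7} = - \frac{2608}{7} + \frac{32600 i \sqrt{2}}{7}$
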